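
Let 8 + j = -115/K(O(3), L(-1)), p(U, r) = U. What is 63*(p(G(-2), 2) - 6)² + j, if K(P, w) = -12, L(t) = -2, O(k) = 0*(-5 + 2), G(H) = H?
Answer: 48403/12 ≈ 4033.6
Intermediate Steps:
O(k) = 0 (O(k) = 0*(-3) = 0)
j = 19/12 (j = -8 - 115/(-12) = -8 - 115*(-1/12) = -8 + 115/12 = 19/12 ≈ 1.5833)
63*(p(G(-2), 2) - 6)² + j = 63*(-2 - 6)² + 19/12 = 63*(-8)² + 19/12 = 63*64 + 19/12 = 4032 + 19/12 = 48403/12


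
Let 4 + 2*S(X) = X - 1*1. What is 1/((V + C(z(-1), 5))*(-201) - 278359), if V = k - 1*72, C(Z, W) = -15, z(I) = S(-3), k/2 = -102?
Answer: -1/219868 ≈ -4.5482e-6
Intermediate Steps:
k = -204 (k = 2*(-102) = -204)
S(X) = -5/2 + X/2 (S(X) = -2 + (X - 1*1)/2 = -2 + (X - 1)/2 = -2 + (-1 + X)/2 = -2 + (-1/2 + X/2) = -5/2 + X/2)
z(I) = -4 (z(I) = -5/2 + (1/2)*(-3) = -5/2 - 3/2 = -4)
V = -276 (V = -204 - 1*72 = -204 - 72 = -276)
1/((V + C(z(-1), 5))*(-201) - 278359) = 1/((-276 - 15)*(-201) - 278359) = 1/(-291*(-201) - 278359) = 1/(58491 - 278359) = 1/(-219868) = -1/219868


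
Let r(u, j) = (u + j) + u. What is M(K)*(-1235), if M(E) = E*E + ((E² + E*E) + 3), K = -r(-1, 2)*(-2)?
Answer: -3705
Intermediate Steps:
r(u, j) = j + 2*u (r(u, j) = (j + u) + u = j + 2*u)
K = 0 (K = -(2 + 2*(-1))*(-2) = -(2 - 2)*(-2) = -1*0*(-2) = 0*(-2) = 0)
M(E) = 3 + 3*E² (M(E) = E² + ((E² + E²) + 3) = E² + (2*E² + 3) = E² + (3 + 2*E²) = 3 + 3*E²)
M(K)*(-1235) = (3 + 3*0²)*(-1235) = (3 + 3*0)*(-1235) = (3 + 0)*(-1235) = 3*(-1235) = -3705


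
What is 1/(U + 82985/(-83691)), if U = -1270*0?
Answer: -83691/82985 ≈ -1.0085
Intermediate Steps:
U = 0
1/(U + 82985/(-83691)) = 1/(0 + 82985/(-83691)) = 1/(0 + 82985*(-1/83691)) = 1/(0 - 82985/83691) = 1/(-82985/83691) = -83691/82985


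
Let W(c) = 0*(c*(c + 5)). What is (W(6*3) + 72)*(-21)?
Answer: -1512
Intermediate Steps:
W(c) = 0 (W(c) = 0*(c*(5 + c)) = 0)
(W(6*3) + 72)*(-21) = (0 + 72)*(-21) = 72*(-21) = -1512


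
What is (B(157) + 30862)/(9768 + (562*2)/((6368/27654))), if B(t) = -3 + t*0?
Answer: 24563764/11660715 ≈ 2.1065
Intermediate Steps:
B(t) = -3 (B(t) = -3 + 0 = -3)
(B(157) + 30862)/(9768 + (562*2)/((6368/27654))) = (-3 + 30862)/(9768 + (562*2)/((6368/27654))) = 30859/(9768 + 1124/((6368*(1/27654)))) = 30859/(9768 + 1124/(3184/13827)) = 30859/(9768 + 1124*(13827/3184)) = 30859/(9768 + 3885387/796) = 30859/(11660715/796) = 30859*(796/11660715) = 24563764/11660715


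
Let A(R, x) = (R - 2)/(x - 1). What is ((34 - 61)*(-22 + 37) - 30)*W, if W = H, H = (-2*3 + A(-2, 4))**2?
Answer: -70180/3 ≈ -23393.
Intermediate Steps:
A(R, x) = (-2 + R)/(-1 + x)
H = 484/9 (H = (-2*3 + (-2 - 2)/(-1 + 4))**2 = (-6 - 4/3)**2 = (-22/3)**2 = 484/9 ≈ 53.778)
W = 484/9 ≈ 53.778
((34 - 61)*(-22 + 37) - 30)*W = ((34 - 61)*(-22 + 37) - 30)*(484/9) = (-27*15 - 30)*(484/9) = (-405 - 30)*(484/9) = -435*484/9 = -70180/3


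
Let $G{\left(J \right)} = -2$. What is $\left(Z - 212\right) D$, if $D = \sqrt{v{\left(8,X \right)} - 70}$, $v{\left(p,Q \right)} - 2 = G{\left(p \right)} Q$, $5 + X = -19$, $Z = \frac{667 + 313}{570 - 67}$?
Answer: $- \frac{211312 i \sqrt{5}}{503} \approx - 939.38 i$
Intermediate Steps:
$Z = \frac{980}{503} \approx 1.9483$
$X = -24$ ($X = -5 - 19 = -24$)
$v{\left(p,Q \right)} = 2 - 2 Q$
$D = 2 i \sqrt{5}$ ($D = \sqrt{\left(2 - -48\right) - 70} = \sqrt{\left(2 + 48\right) - 70} = \sqrt{50 - 70} = \sqrt{-20} = 2 i \sqrt{5} \approx 4.4721 i$)
$\left(Z - 212\right) D = \left(\frac{980}{503} - 212\right) 2 i \sqrt{5} = - \frac{105656 \cdot 2 i \sqrt{5}}{503} = - \frac{211312 i \sqrt{5}}{503}$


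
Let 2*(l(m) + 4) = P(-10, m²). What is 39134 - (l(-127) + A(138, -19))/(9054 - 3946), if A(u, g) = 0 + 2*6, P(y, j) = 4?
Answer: 99948231/2554 ≈ 39134.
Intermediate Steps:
l(m) = -2 (l(m) = -4 + (½)*4 = -4 + 2 = -2)
A(u, g) = 12 (A(u, g) = 0 + 12 = 12)
39134 - (l(-127) + A(138, -19))/(9054 - 3946) = 39134 - (-2 + 12)/(9054 - 3946) = 39134 - 10/5108 = 39134 - 1*5/2554 = 39134 - 5/2554 = 99948231/2554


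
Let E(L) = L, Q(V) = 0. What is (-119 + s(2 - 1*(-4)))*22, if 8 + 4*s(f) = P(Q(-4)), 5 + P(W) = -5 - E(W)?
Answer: -2717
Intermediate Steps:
P(W) = -10 - W (P(W) = -5 + (-5 - W) = -10 - W)
s(f) = -9/2 (s(f) = -2 + (-10 - 1*0)/4 = -2 + (-10 + 0)/4 = -2 + (1/4)*(-10) = -2 - 5/2 = -9/2)
(-119 + s(2 - 1*(-4)))*22 = (-119 - 9/2)*22 = -247/2*22 = -2717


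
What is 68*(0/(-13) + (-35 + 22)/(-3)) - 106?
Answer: 566/3 ≈ 188.67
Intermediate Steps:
68*(0/(-13) + (-35 + 22)/(-3)) - 106 = 68*(0*(-1/13) - 13*(-⅓)) - 106 = 68*(0 + 13/3) - 106 = 68*(13/3) - 106 = 884/3 - 106 = 566/3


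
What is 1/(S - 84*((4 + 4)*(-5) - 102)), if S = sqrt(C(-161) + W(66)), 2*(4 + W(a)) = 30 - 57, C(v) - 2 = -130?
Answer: 7952/94851553 - I*sqrt(582)/284554659 ≈ 8.3836e-5 - 8.478e-8*I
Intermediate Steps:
C(v) = -128 (C(v) = 2 - 130 = -128)
W(a) = -35/2 (W(a) = -4 + (30 - 57)/2 = -4 + (1/2)*(-27) = -4 - 27/2 = -35/2)
S = I*sqrt(582)/2 (S = sqrt(-128 - 35/2) = sqrt(-291/2) = I*sqrt(582)/2 ≈ 12.062*I)
1/(S - 84*((4 + 4)*(-5) - 102)) = 1/(I*sqrt(582)/2 - 84*((4 + 4)*(-5) - 102)) = 1/(I*sqrt(582)/2 - 84*(8*(-5) - 102)) = 1/(I*sqrt(582)/2 - 84*(-40 - 102)) = 1/(I*sqrt(582)/2 - 84*(-142)) = 1/(I*sqrt(582)/2 + 11928) = 1/(11928 + I*sqrt(582)/2)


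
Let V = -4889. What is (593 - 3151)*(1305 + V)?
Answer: 9167872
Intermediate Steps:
(593 - 3151)*(1305 + V) = (593 - 3151)*(1305 - 4889) = -2558*(-3584) = 9167872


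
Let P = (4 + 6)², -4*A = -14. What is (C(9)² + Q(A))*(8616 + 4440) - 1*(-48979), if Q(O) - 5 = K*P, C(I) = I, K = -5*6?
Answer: -37996205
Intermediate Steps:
A = 7/2 (A = -¼*(-14) = 7/2 ≈ 3.5000)
P = 100 (P = 10² = 100)
K = -30
Q(O) = -2995 (Q(O) = 5 - 30*100 = 5 - 3000 = -2995)
(C(9)² + Q(A))*(8616 + 4440) - 1*(-48979) = (9² - 2995)*(8616 + 4440) - 1*(-48979) = (81 - 2995)*13056 + 48979 = -2914*13056 + 48979 = -38045184 + 48979 = -37996205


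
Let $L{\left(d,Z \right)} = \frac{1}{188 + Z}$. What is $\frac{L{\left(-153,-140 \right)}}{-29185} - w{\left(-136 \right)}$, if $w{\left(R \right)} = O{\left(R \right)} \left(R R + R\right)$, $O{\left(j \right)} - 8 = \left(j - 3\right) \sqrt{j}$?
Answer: $- \frac{205761254401}{1400880} + 5104080 i \sqrt{34} \approx -1.4688 \cdot 10^{5} + 2.9762 \cdot 10^{7} i$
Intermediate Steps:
$O{\left(j \right)} = 8 + \sqrt{j} \left(-3 + j\right)$ ($O{\left(j \right)} = 8 + \left(j - 3\right) \sqrt{j} = 8 + \left(-3 + j\right) \sqrt{j} = 8 + \sqrt{j} \left(-3 + j\right)$)
$w{\left(R \right)} = \left(R + R^{2}\right) \left(8 + R^{\frac{3}{2}} - 3 \sqrt{R}\right)$ ($w{\left(R \right)} = \left(8 + R^{\frac{3}{2}} - 3 \sqrt{R}\right) \left(R R + R\right) = \left(8 + R^{\frac{3}{2}} - 3 \sqrt{R}\right) \left(R^{2} + R\right) = \left(8 + R^{\frac{3}{2}} - 3 \sqrt{R}\right) \left(R + R^{2}\right) = \left(R + R^{2}\right) \left(8 + R^{\frac{3}{2}} - 3 \sqrt{R}\right)$)
$\frac{L{\left(-153,-140 \right)}}{-29185} - w{\left(-136 \right)} = \frac{1}{\left(188 - 140\right) \left(-29185\right)} - - 136 \left(1 - 136\right) \left(8 + \left(-136\right)^{\frac{3}{2}} - 3 \sqrt{-136}\right) = \frac{1}{48} \left(- \frac{1}{29185}\right) - \left(-136\right) \left(-135\right) \left(8 - 272 i \sqrt{34} - 3 \cdot 2 i \sqrt{34}\right) = \frac{1}{48} \left(- \frac{1}{29185}\right) - \left(-136\right) \left(-135\right) \left(8 - 272 i \sqrt{34} - 6 i \sqrt{34}\right) = - \frac{1}{1400880} - \left(-136\right) \left(-135\right) \left(8 - 278 i \sqrt{34}\right) = - \frac{1}{1400880} - \left(146880 - 5104080 i \sqrt{34}\right) = - \frac{205761254401}{1400880} + 5104080 i \sqrt{34}$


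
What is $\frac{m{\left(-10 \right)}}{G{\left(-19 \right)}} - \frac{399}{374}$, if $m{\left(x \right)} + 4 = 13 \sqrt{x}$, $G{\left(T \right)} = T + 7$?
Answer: $- \frac{823}{1122} - \frac{13 i \sqrt{10}}{12} \approx -0.73351 - 3.4258 i$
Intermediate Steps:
$G{\left(T \right)} = 7 + T$
$m{\left(x \right)} = -4 + 13 \sqrt{x}$
$\frac{m{\left(-10 \right)}}{G{\left(-19 \right)}} - \frac{399}{374} = \frac{-4 + 13 \sqrt{-10}}{7 - 19} - \frac{399}{374} = \frac{-4 + 13 i \sqrt{10}}{-12} - \frac{399}{374} = \left(-4 + 13 i \sqrt{10}\right) \left(- \frac{1}{12}\right) - \frac{399}{374} = \left(\frac{1}{3} - \frac{13 i \sqrt{10}}{12}\right) - \frac{399}{374} = - \frac{823}{1122} - \frac{13 i \sqrt{10}}{12}$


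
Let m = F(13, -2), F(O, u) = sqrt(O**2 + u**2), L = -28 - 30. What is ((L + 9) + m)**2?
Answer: (-49 + sqrt(173))**2 ≈ 1285.0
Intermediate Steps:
L = -58
m = sqrt(173) (m = sqrt(13**2 + (-2)**2) = sqrt(169 + 4) = sqrt(173) ≈ 13.153)
((L + 9) + m)**2 = ((-58 + 9) + sqrt(173))**2 = (-49 + sqrt(173))**2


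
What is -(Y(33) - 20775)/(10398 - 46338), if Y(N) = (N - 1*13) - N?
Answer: -5197/8985 ≈ -0.57841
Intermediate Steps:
Y(N) = -13 (Y(N) = (N - 13) - N = (-13 + N) - N = -13)
-(Y(33) - 20775)/(10398 - 46338) = -(-13 - 20775)/(10398 - 46338) = -(-20788)/(-35940) = -(-20788)*(-1)/35940 = -1*5197/8985 = -5197/8985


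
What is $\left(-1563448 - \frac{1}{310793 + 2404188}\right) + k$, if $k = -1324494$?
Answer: $- \frac{7840707659103}{2714981} \approx -2.8879 \cdot 10^{6}$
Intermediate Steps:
$\left(-1563448 - \frac{1}{310793 + 2404188}\right) + k = \left(-1563448 - \frac{1}{310793 + 2404188}\right) - 1324494 = \left(-1563448 - \frac{1}{2714981}\right) - 1324494 = - \frac{4244731614489}{2714981} - 1324494 = - \frac{7840707659103}{2714981}$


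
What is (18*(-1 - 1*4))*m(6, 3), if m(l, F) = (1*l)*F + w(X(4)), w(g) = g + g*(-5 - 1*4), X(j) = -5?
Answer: -5220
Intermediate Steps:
w(g) = -8*g (w(g) = g + g*(-5 - 4) = g + g*(-9) = g - 9*g = -8*g)
m(l, F) = 40 + F*l (m(l, F) = (1*l)*F - 8*(-5) = l*F + 40 = F*l + 40 = 40 + F*l)
(18*(-1 - 1*4))*m(6, 3) = (18*(-1 - 1*4))*(40 + 3*6) = (18*(-1 - 4))*(40 + 18) = (18*(-5))*58 = -90*58 = -5220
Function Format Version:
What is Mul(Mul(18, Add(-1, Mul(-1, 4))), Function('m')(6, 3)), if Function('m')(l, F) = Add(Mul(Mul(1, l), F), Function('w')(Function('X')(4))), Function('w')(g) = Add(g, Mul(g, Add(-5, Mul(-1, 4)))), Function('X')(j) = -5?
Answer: -5220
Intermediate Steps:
Function('w')(g) = Mul(-8, g) (Function('w')(g) = Add(g, Mul(g, Add(-5, -4))) = Add(g, Mul(g, -9)) = Add(g, Mul(-9, g)) = Mul(-8, g))
Function('m')(l, F) = Add(40, Mul(F, l)) (Function('m')(l, F) = Add(Mul(Mul(1, l), F), Mul(-8, -5)) = Add(Mul(l, F), 40) = Add(Mul(F, l), 40) = Add(40, Mul(F, l)))
Mul(Mul(18, Add(-1, Mul(-1, 4))), Function('m')(6, 3)) = Mul(Mul(18, Add(-1, Mul(-1, 4))), Add(40, Mul(3, 6))) = Mul(Mul(18, Add(-1, -4)), Add(40, 18)) = Mul(Mul(18, -5), 58) = Mul(-90, 58) = -5220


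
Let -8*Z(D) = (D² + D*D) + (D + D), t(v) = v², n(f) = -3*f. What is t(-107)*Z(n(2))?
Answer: -171735/2 ≈ -85868.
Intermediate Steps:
Z(D) = -D/4 - D²/4 (Z(D) = -((D² + D*D) + (D + D))/8 = -((D² + D²) + 2*D)/8 = -(2*D² + 2*D)/8 = -(2*D + 2*D²)/8 = -D/4 - D²/4)
t(-107)*Z(n(2)) = (-107)²*(-(-3*2)*(1 - 3*2)/4) = 11449*(-¼*(-6)*(1 - 6)) = 11449*(-¼*(-6)*(-5)) = 11449*(-15/2) = -171735/2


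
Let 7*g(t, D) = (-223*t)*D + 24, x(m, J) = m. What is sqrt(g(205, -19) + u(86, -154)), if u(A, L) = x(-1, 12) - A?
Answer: 20*sqrt(310) ≈ 352.14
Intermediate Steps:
g(t, D) = 24/7 - 223*D*t/7 (g(t, D) = ((-223*t)*D + 24)/7 = (-223*D*t + 24)/7 = (24 - 223*D*t)/7 = 24/7 - 223*D*t/7)
u(A, L) = -1 - A
sqrt(g(205, -19) + u(86, -154)) = sqrt((24/7 - 223/7*(-19)*205) + (-1 - 1*86)) = sqrt((24/7 + 868585/7) + (-1 - 86)) = sqrt(124087 - 87) = sqrt(124000) = 20*sqrt(310)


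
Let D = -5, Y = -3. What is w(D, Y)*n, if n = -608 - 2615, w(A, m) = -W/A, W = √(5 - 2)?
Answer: -3223*√3/5 ≈ -1116.5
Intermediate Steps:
W = √3 ≈ 1.7320
w(A, m) = -√3/A
n = -3223
w(D, Y)*n = -1*√3/(-5)*(-3223) = -1*√3*(-⅕)*(-3223) = (√3/5)*(-3223) = -3223*√3/5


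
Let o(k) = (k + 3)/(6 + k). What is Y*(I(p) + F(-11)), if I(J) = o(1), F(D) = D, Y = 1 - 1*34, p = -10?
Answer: 2409/7 ≈ 344.14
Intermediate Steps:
Y = -33 (Y = 1 - 34 = -33)
o(k) = (3 + k)/(6 + k)
I(J) = 4/7 (I(J) = (3 + 1)/(6 + 1) = 4/7)
Y*(I(p) + F(-11)) = -33*(4/7 - 11) = -33*(-73/7) = 2409/7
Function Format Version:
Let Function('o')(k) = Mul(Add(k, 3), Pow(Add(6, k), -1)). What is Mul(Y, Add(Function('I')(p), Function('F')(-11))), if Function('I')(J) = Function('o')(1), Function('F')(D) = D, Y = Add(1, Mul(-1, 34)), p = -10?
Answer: Rational(2409, 7) ≈ 344.14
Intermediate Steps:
Y = -33 (Y = Add(1, -34) = -33)
Function('o')(k) = Mul(Pow(Add(6, k), -1), Add(3, k)) (Function('o')(k) = Mul(Add(3, k), Pow(Add(6, k), -1)) = Mul(Pow(Add(6, k), -1), Add(3, k)))
Function('I')(J) = Rational(4, 7) (Function('I')(J) = Mul(Pow(Add(6, 1), -1), Add(3, 1)) = Mul(Pow(7, -1), 4) = Mul(Rational(1, 7), 4) = Rational(4, 7))
Mul(Y, Add(Function('I')(p), Function('F')(-11))) = Mul(-33, Add(Rational(4, 7), -11)) = Mul(-33, Rational(-73, 7)) = Rational(2409, 7)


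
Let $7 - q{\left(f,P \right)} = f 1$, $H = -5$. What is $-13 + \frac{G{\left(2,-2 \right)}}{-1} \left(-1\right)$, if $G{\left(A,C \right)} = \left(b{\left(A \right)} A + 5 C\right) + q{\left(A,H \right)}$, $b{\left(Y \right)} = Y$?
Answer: $-14$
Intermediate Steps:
$q{\left(f,P \right)} = 7 - f$ ($q{\left(f,P \right)} = 7 - f 1 = 7 - f$)
$G{\left(A,C \right)} = 7 + A^{2} - A + 5 C$ ($G{\left(A,C \right)} = \left(A A + 5 C\right) - \left(-7 + A\right) = \left(A^{2} + 5 C\right) - \left(-7 + A\right) = 7 + A^{2} - A + 5 C$)
$-13 + \frac{G{\left(2,-2 \right)}}{-1} \left(-1\right) = -13 + \frac{7 + 2^{2} - 2 + 5 \left(-2\right)}{-1} \left(-1\right) = -13 + \left(7 + 4 - 2 - 10\right) \left(-1\right) \left(-1\right) = -13 + \left(-1\right) \left(-1\right) \left(-1\right) = -13 + 1 \left(-1\right) = -13 - 1 = -14$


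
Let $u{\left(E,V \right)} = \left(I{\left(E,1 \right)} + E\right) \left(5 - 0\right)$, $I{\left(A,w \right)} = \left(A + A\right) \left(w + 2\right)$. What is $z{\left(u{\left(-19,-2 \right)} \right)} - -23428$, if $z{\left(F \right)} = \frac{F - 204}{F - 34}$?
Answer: $\frac{16377041}{699} \approx 23429.0$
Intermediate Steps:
$I{\left(A,w \right)} = 2 A \left(2 + w\right)$
$u{\left(E,V \right)} = 35 E$ ($u{\left(E,V \right)} = \left(2 E \left(2 + 1\right) + E\right) \left(5 - 0\right) = \left(2 E 3 + E\right) \left(5 + 0\right) = \left(6 E + E\right) 5 = 7 E 5 = 35 E$)
$z{\left(F \right)} = \frac{-204 + F}{-34 + F}$
$z{\left(u{\left(-19,-2 \right)} \right)} - -23428 = \frac{-204 + 35 \left(-19\right)}{-34 + 35 \left(-19\right)} - -23428 = \frac{-204 - 665}{-34 - 665} + 23428 = \frac{1}{-699} \left(-869\right) + 23428 = \left(- \frac{1}{699}\right) \left(-869\right) + 23428 = \frac{869}{699} + 23428 = \frac{16377041}{699}$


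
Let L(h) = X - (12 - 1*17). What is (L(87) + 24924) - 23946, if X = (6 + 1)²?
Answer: 1032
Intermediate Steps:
X = 49 (X = 7² = 49)
L(h) = 54 (L(h) = 49 - (12 - 1*17) = 49 - (12 - 17) = 49 - 1*(-5) = 49 + 5 = 54)
(L(87) + 24924) - 23946 = (54 + 24924) - 23946 = 24978 - 23946 = 1032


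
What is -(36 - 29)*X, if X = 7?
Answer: -49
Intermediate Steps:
-(36 - 29)*X = -(36 - 29)*7 = -7*7 = -1*49 = -49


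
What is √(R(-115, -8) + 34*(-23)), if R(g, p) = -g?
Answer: I*√667 ≈ 25.826*I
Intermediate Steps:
√(R(-115, -8) + 34*(-23)) = √(-1*(-115) + 34*(-23)) = √(115 - 782) = √(-667) = I*√667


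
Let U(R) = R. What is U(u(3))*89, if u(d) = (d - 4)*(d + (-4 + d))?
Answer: -178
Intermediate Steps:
u(d) = (-4 + d)*(-4 + 2*d)
U(u(3))*89 = (16 - 12*3 + 2*3²)*89 = (16 - 36 + 2*9)*89 = (16 - 36 + 18)*89 = -2*89 = -178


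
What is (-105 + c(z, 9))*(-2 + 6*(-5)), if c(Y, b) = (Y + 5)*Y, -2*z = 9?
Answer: 3432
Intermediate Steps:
z = -9/2 (z = -1/2*9 = -9/2 ≈ -4.5000)
c(Y, b) = Y*(5 + Y) (c(Y, b) = (5 + Y)*Y = Y*(5 + Y))
(-105 + c(z, 9))*(-2 + 6*(-5)) = (-105 - 9*(5 - 9/2)/2)*(-2 + 6*(-5)) = (-105 - 9/2*1/2)*(-2 - 30) = (-105 - 9/4)*(-32) = -429/4*(-32) = 3432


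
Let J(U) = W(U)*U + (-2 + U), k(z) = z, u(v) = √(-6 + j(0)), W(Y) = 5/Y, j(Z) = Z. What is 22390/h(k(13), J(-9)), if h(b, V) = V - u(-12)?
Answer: -22390/7 + 11195*I*√6/21 ≈ -3198.6 + 1305.8*I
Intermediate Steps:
u(v) = I*√6 (u(v) = √(-6 + 0) = √(-6) = I*√6)
J(U) = 3 + U (J(U) = (5/U)*U + (-2 + U) = 5 + (-2 + U) = 3 + U)
h(b, V) = V - I*√6
22390/h(k(13), J(-9)) = 22390/((3 - 9) - I*√6) = 22390/(-6 - I*√6)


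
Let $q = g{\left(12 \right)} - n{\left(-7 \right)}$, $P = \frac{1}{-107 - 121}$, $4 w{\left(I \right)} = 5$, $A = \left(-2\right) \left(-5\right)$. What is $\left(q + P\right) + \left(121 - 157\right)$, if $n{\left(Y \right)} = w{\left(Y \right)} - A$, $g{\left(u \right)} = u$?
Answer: $- \frac{1739}{114} \approx -15.254$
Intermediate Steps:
$A = 10$
$w{\left(I \right)} = \frac{5}{4}$ ($w{\left(I \right)} = \frac{1}{4} \cdot 5 = \frac{5}{4}$)
$n{\left(Y \right)} = - \frac{35}{4}$ ($n{\left(Y \right)} = \frac{5}{4} - 10 = - \frac{35}{4}$)
$P = - \frac{1}{228}$ ($P = \frac{1}{-228} = - \frac{1}{228} \approx -0.004386$)
$q = \frac{83}{4}$ ($q = 12 - - \frac{35}{4} = 12 + \frac{35}{4} = \frac{83}{4} \approx 20.75$)
$\left(q + P\right) + \left(121 - 157\right) = \left(\frac{83}{4} - \frac{1}{228}\right) + \left(121 - 157\right) = \frac{2365}{114} + \left(121 - 157\right) = \frac{2365}{114} - 36 = - \frac{1739}{114}$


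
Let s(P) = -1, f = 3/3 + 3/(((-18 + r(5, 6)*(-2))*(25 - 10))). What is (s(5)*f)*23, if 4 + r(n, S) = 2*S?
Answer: -3887/170 ≈ -22.865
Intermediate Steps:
r(n, S) = -4 + 2*S
f = 169/170 (f = 3/3 + 3/(((-18 + (-4 + 2*6)*(-2))*(25 - 10))) = 3*(⅓) + 3/(((-18 + (-4 + 12)*(-2))*15)) = 1 + 3/(((-18 + 8*(-2))*15)) = 1 + 3/(((-18 - 16)*15)) = 1 + 3/((-34*15)) = 1 + 3/(-510) = 1 + 3*(-1/510) = 1 - 1/170 = 169/170 ≈ 0.99412)
(s(5)*f)*23 = -1*169/170*23 = -169/170*23 = -3887/170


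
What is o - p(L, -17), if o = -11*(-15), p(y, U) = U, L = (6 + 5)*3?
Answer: 182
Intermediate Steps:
L = 33 (L = 11*3 = 33)
o = 165
o - p(L, -17) = 165 - 1*(-17) = 165 + 17 = 182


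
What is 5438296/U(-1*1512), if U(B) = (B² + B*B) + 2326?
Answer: 2719148/2287307 ≈ 1.1888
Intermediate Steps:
U(B) = 2326 + 2*B² (U(B) = (B² + B²) + 2326 = 2*B² + 2326 = 2326 + 2*B²)
5438296/U(-1*1512) = 5438296/(2326 + 2*(-1*1512)²) = 5438296/(2326 + 2*(-1512)²) = 5438296/(2326 + 2*2286144) = 5438296/(2326 + 4572288) = 5438296/4574614 = 5438296*(1/4574614) = 2719148/2287307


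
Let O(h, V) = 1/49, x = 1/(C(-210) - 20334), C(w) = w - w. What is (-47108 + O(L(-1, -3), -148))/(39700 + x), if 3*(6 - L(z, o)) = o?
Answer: -46936789194/39555730151 ≈ -1.1866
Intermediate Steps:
C(w) = 0
L(z, o) = 6 - o/3
x = -1/20334 (x = 1/(0 - 20334) = 1/(-20334) = -1/20334 ≈ -4.9179e-5)
O(h, V) = 1/49
(-47108 + O(L(-1, -3), -148))/(39700 + x) = (-47108 + 1/49)/(39700 - 1/20334) = -2308291/(49*807259799/20334) = -2308291/49*20334/807259799 = -46936789194/39555730151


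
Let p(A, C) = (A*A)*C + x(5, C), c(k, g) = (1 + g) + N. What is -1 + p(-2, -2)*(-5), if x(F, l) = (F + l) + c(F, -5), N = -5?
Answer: 69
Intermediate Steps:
c(k, g) = -4 + g (c(k, g) = (1 + g) - 5 = -4 + g)
x(F, l) = -9 + F + l (x(F, l) = (F + l) + (-4 - 5) = (F + l) - 9 = -9 + F + l)
p(A, C) = -4 + C + C*A**2 (p(A, C) = (A*A)*C + (-9 + 5 + C) = A**2*C + (-4 + C) = C*A**2 + (-4 + C) = -4 + C + C*A**2)
-1 + p(-2, -2)*(-5) = -1 + (-4 - 2 - 2*(-2)**2)*(-5) = -1 + (-4 - 2 - 2*4)*(-5) = -1 + (-4 - 2 - 8)*(-5) = -1 - 14*(-5) = -1 + 70 = 69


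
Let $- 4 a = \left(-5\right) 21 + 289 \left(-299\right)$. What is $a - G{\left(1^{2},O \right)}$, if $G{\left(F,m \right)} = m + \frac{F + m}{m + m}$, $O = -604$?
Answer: $\frac{26856861}{1208} \approx 22233.0$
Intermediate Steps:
$a = 21629$ ($a = - \frac{\left(-5\right) 21 + 289 \left(-299\right)}{4} = - \frac{-105 - 86411}{4} = \left(- \frac{1}{4}\right) \left(-86516\right) = 21629$)
$G{\left(F,m \right)} = m + \frac{F + m}{2 m}$
$a - G{\left(1^{2},O \right)} = 21629 - \left(\frac{1}{2} - 604 + \frac{1^{2}}{2 \left(-604\right)}\right) = 21629 - \left(\frac{1}{2} - 604 + \frac{1}{2} \cdot 1 \left(- \frac{1}{604}\right)\right) = 21629 - \left(\frac{1}{2} - 604 - \frac{1}{1208}\right) = 21629 - - \frac{729029}{1208} = 21629 + \frac{729029}{1208} = \frac{26856861}{1208}$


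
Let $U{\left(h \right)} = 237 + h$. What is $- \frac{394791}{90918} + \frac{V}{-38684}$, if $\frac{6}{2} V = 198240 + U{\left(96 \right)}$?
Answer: $- \frac{3548341397}{586178652} \approx -6.0533$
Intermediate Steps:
$V = 66191$ ($V = \frac{198240 + \left(237 + 96\right)}{3} = \frac{198240 + 333}{3} = \frac{1}{3} \cdot 198573 = 66191$)
$- \frac{394791}{90918} + \frac{V}{-38684} = - \frac{394791}{90918} + \frac{66191}{-38684} = \left(-394791\right) \frac{1}{90918} + 66191 \left(- \frac{1}{38684}\right) = - \frac{131597}{30306} - \frac{66191}{38684} = - \frac{3548341397}{586178652}$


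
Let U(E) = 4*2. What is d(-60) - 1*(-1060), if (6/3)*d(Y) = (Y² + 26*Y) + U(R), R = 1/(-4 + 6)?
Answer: 2084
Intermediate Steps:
R = ½ (R = 1/2 = ½ ≈ 0.50000)
U(E) = 8
d(Y) = 4 + Y²/2 + 13*Y (d(Y) = ((Y² + 26*Y) + 8)/2 = (8 + Y² + 26*Y)/2 = 4 + Y²/2 + 13*Y)
d(-60) - 1*(-1060) = (4 + (½)*(-60)² + 13*(-60)) - 1*(-1060) = (4 + (½)*3600 - 780) + 1060 = (4 + 1800 - 780) + 1060 = 1024 + 1060 = 2084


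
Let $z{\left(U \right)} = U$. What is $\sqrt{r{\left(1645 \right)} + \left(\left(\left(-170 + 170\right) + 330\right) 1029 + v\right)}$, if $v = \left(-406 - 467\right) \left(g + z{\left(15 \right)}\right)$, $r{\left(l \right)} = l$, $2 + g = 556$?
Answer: $i \sqrt{155522} \approx 394.36 i$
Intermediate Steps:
$g = 554$ ($g = -2 + 556 = 554$)
$v = -496737$ ($v = \left(-406 - 467\right) \left(554 + 15\right) = \left(-873\right) 569 = -496737$)
$\sqrt{r{\left(1645 \right)} + \left(\left(\left(-170 + 170\right) + 330\right) 1029 + v\right)} = \sqrt{1645 - \left(496737 - \left(\left(-170 + 170\right) + 330\right) 1029\right)} = \sqrt{1645 - \left(496737 - \left(0 + 330\right) 1029\right)} = \sqrt{1645 + \left(330 \cdot 1029 - 496737\right)} = \sqrt{1645 + \left(339570 - 496737\right)} = \sqrt{1645 - 157167} = \sqrt{-155522} = i \sqrt{155522}$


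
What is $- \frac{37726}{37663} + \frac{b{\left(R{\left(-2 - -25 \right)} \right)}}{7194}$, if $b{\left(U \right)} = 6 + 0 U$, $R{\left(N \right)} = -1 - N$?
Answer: $- \frac{45195811}{45157937} \approx -1.0008$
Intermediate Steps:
$b{\left(U \right)} = 6$ ($b{\left(U \right)} = 6 + 0 = 6$)
$- \frac{37726}{37663} + \frac{b{\left(R{\left(-2 - -25 \right)} \right)}}{7194} = - \frac{37726}{37663} + \frac{6}{7194} = \left(-37726\right) \frac{1}{37663} + 6 \cdot \frac{1}{7194} = - \frac{37726}{37663} + \frac{1}{1199} = - \frac{45195811}{45157937}$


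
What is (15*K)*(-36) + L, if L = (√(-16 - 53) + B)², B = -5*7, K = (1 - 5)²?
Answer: -8640 + (35 - I*√69)² ≈ -7484.0 - 581.46*I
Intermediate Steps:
K = 16 (K = (-4)² = 16)
B = -35
L = (-35 + I*√69)² (L = (√(-16 - 53) - 35)² = (√(-69) - 35)² = (I*√69 - 35)² = (-35 + I*√69)² ≈ 1156.0 - 581.46*I)
(15*K)*(-36) + L = (15*16)*(-36) + (35 - I*√69)² = 240*(-36) + (35 - I*√69)² = -8640 + (35 - I*√69)²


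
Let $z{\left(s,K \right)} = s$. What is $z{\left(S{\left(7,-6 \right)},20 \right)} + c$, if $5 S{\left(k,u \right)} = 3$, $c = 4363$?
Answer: $\frac{21818}{5} \approx 4363.6$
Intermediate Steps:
$S{\left(k,u \right)} = \frac{3}{5}$ ($S{\left(k,u \right)} = \frac{1}{5} \cdot 3 = \frac{3}{5}$)
$z{\left(S{\left(7,-6 \right)},20 \right)} + c = \frac{3}{5} + 4363 = \frac{21818}{5}$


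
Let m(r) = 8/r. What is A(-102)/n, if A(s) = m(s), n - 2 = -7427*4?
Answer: 2/757503 ≈ 2.6403e-6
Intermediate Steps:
n = -29706 (n = 2 - 7427*4 = 2 - 29708 = -29706)
A(s) = 8/s
A(-102)/n = (8/(-102))/(-29706) = (8*(-1/102))*(-1/29706) = -4/51*(-1/29706) = 2/757503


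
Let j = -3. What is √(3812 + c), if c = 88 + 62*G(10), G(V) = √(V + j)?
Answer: √(3900 + 62*√7) ≈ 63.750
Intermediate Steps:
G(V) = √(-3 + V) (G(V) = √(V - 3) = √(-3 + V))
c = 88 + 62*√7 (c = 88 + 62*√(-3 + 10) = 88 + 62*√7 ≈ 252.04)
√(3812 + c) = √(3812 + (88 + 62*√7)) = √(3900 + 62*√7)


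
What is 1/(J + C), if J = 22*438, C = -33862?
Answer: -1/24226 ≈ -4.1278e-5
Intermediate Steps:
J = 9636
1/(J + C) = 1/(9636 - 33862) = 1/(-24226) = -1/24226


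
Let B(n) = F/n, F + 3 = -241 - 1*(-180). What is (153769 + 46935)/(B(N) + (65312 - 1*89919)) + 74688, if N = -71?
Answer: 130468150720/1747033 ≈ 74680.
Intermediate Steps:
F = -64 (F = -3 + (-241 - 1*(-180)) = -3 + (-241 + 180) = -3 - 61 = -64)
B(n) = -64/n
(153769 + 46935)/(B(N) + (65312 - 1*89919)) + 74688 = (153769 + 46935)/(-64/(-71) + (65312 - 1*89919)) + 74688 = 200704/(-64*(-1/71) + (65312 - 89919)) + 74688 = 200704/(64/71 - 24607) + 74688 = 200704/(-1747033/71) + 74688 = 200704*(-71/1747033) + 74688 = -14249984/1747033 + 74688 = 130468150720/1747033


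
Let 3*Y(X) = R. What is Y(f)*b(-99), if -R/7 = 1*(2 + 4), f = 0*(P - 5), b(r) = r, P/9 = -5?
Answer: 1386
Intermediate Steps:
P = -45 (P = 9*(-5) = -45)
f = 0 (f = 0*(-45 - 5) = 0*(-50) = 0)
R = -42 (R = -7*(2 + 4) = -7*6 = -42)
Y(X) = -14 (Y(X) = (⅓)*(-42) = -14)
Y(f)*b(-99) = -14*(-99) = 1386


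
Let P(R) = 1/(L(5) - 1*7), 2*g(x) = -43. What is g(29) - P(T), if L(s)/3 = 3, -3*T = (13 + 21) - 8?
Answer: -22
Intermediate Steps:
T = -26/3 (T = -((13 + 21) - 8)/3 = -(34 - 8)/3 = -⅓*26 = -26/3 ≈ -8.6667)
L(s) = 9 (L(s) = 3*3 = 9)
g(x) = -43/2 (g(x) = (½)*(-43) = -43/2)
P(R) = ½ (P(R) = 1/(9 - 1*7) = 1/(9 - 7) = 1/2 = ½)
g(29) - P(T) = -43/2 - 1*½ = -43/2 - ½ = -22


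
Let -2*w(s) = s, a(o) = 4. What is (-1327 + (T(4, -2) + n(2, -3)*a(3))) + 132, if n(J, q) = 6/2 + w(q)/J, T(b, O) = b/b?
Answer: -1179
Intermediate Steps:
w(s) = -s/2
T(b, O) = 1
n(J, q) = 3 - q/(2*J) (n(J, q) = 6/2 + (-q/2)/J = 6*(1/2) - q/(2*J) = 3 - q/(2*J))
(-1327 + (T(4, -2) + n(2, -3)*a(3))) + 132 = (-1327 + (1 + (3 - 1/2*(-3)/2)*4)) + 132 = (-1327 + (1 + (3 - 1/2*(-3)*1/2)*4)) + 132 = (-1327 + (1 + (3 + 3/4)*4)) + 132 = (-1327 + (1 + (15/4)*4)) + 132 = (-1327 + (1 + 15)) + 132 = (-1327 + 16) + 132 = -1311 + 132 = -1179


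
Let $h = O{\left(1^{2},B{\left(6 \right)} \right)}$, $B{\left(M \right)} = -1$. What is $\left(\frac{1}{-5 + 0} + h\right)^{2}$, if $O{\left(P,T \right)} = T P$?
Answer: $\frac{36}{25} \approx 1.44$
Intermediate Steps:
$O{\left(P,T \right)} = P T$
$h = -1$ ($h = 1^{2} \left(-1\right) = 1 \left(-1\right) = -1$)
$\left(\frac{1}{-5 + 0} + h\right)^{2} = \left(\frac{1}{-5 + 0} - 1\right)^{2} = \left(\frac{1}{-5} - 1\right)^{2} = \left(- \frac{1}{5} - 1\right)^{2} = \left(- \frac{6}{5}\right)^{2} = \frac{36}{25}$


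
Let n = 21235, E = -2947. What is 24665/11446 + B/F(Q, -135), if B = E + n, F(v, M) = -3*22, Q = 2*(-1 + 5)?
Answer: -34616093/125906 ≈ -274.94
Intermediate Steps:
Q = 8 (Q = 2*4 = 8)
F(v, M) = -66
B = 18288 (B = -2947 + 21235 = 18288)
24665/11446 + B/F(Q, -135) = 24665/11446 + 18288/(-66) = 24665*(1/11446) + 18288*(-1/66) = 24665/11446 - 3048/11 = -34616093/125906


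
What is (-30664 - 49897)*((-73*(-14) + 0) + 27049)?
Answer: -2261427831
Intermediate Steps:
(-30664 - 49897)*((-73*(-14) + 0) + 27049) = -80561*((1022 + 0) + 27049) = -80561*(1022 + 27049) = -80561*28071 = -2261427831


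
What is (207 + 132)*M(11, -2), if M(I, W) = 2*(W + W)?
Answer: -2712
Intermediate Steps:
M(I, W) = 4*W (M(I, W) = 2*(2*W) = 4*W)
(207 + 132)*M(11, -2) = (207 + 132)*(4*(-2)) = 339*(-8) = -2712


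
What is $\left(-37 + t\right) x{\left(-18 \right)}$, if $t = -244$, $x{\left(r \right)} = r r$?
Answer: $-91044$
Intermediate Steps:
$x{\left(r \right)} = r^{2}$
$\left(-37 + t\right) x{\left(-18 \right)} = \left(-37 - 244\right) \left(-18\right)^{2} = \left(-281\right) 324 = -91044$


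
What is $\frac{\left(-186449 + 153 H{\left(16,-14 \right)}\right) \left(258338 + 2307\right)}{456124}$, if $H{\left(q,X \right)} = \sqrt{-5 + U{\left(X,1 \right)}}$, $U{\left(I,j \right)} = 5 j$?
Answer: $- \frac{48596999605}{456124} \approx -1.0654 \cdot 10^{5}$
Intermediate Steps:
$H{\left(q,X \right)} = 0$ ($H{\left(q,X \right)} = \sqrt{-5 + 5 \cdot 1} = \sqrt{-5 + 5} = \sqrt{0} = 0$)
$\frac{\left(-186449 + 153 H{\left(16,-14 \right)}\right) \left(258338 + 2307\right)}{456124} = \frac{\left(-186449 + 153 \cdot 0\right) \left(258338 + 2307\right)}{456124} = \left(-186449 + 0\right) 260645 \cdot \frac{1}{456124} = \left(-186449\right) 260645 \cdot \frac{1}{456124} = \left(-48596999605\right) \frac{1}{456124} = - \frac{48596999605}{456124}$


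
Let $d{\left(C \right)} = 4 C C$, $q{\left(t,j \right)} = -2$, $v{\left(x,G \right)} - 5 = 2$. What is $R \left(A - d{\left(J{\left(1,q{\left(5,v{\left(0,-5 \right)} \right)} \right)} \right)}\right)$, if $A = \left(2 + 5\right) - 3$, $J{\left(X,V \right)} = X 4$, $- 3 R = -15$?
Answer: $-300$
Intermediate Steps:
$R = 5$ ($R = \left(- \frac{1}{3}\right) \left(-15\right) = 5$)
$v{\left(x,G \right)} = 7$ ($v{\left(x,G \right)} = 5 + 2 = 7$)
$J{\left(X,V \right)} = 4 X$
$d{\left(C \right)} = 4 C^{2}$
$A = 4$ ($A = 7 - 3 = 4$)
$R \left(A - d{\left(J{\left(1,q{\left(5,v{\left(0,-5 \right)} \right)} \right)} \right)}\right) = 5 \left(4 - 4 \left(4 \cdot 1\right)^{2}\right) = 5 \left(4 - 4 \cdot 4^{2}\right) = 5 \left(4 - 4 \cdot 16\right) = 5 \left(4 - 64\right) = 5 \left(-60\right) = -300$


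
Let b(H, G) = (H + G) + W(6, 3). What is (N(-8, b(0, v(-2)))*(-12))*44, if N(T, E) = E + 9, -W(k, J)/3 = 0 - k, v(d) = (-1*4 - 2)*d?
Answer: -20592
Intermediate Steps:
v(d) = -6*d (v(d) = (-4 - 2)*d = -6*d)
W(k, J) = 3*k (W(k, J) = -3*(0 - k) = -(-3)*k = 3*k)
b(H, G) = 18 + G + H (b(H, G) = (H + G) + 3*6 = (G + H) + 18 = 18 + G + H)
N(T, E) = 9 + E
(N(-8, b(0, v(-2)))*(-12))*44 = ((9 + (18 - 6*(-2) + 0))*(-12))*44 = ((9 + (18 + 12 + 0))*(-12))*44 = ((9 + 30)*(-12))*44 = (39*(-12))*44 = -468*44 = -20592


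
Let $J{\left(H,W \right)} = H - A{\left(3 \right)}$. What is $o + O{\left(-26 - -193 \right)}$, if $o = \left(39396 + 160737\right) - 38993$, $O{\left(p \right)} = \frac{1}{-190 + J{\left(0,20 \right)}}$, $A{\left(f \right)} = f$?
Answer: $\frac{31100019}{193} \approx 1.6114 \cdot 10^{5}$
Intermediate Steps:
$J{\left(H,W \right)} = -3 + H$ ($J{\left(H,W \right)} = H - 3 = -3 + H$)
$O{\left(p \right)} = - \frac{1}{193}$ ($O{\left(p \right)} = \frac{1}{-190 + \left(-3 + 0\right)} = \frac{1}{-190 - 3} = \frac{1}{-193} = - \frac{1}{193}$)
$o = 161140$ ($o = 200133 - 38993 = 161140$)
$o + O{\left(-26 - -193 \right)} = 161140 - \frac{1}{193} = \frac{31100019}{193}$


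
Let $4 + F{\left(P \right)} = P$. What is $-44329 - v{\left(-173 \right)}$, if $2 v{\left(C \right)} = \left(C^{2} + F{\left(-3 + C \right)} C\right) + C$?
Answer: $-74777$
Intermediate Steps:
$F{\left(P \right)} = -4 + P$
$v{\left(C \right)} = \frac{C}{2} + \frac{C^{2}}{2} + \frac{C \left(-7 + C\right)}{2}$ ($v{\left(C \right)} = \frac{\left(C^{2} + \left(-4 + \left(-3 + C\right)\right) C\right) + C}{2} = \frac{\left(C^{2} + \left(-7 + C\right) C\right) + C}{2} = \frac{\left(C^{2} + C \left(-7 + C\right)\right) + C}{2} = \frac{C + C^{2} + C \left(-7 + C\right)}{2} = \frac{C}{2} + \frac{C^{2}}{2} + \frac{C \left(-7 + C\right)}{2}$)
$-44329 - v{\left(-173 \right)} = -44329 - - 173 \left(-3 - 173\right) = -44329 - \left(-173\right) \left(-176\right) = -44329 - 30448 = -74777$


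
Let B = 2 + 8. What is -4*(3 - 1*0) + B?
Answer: -2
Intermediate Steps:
B = 10
-4*(3 - 1*0) + B = -4*(3 - 1*0) + 10 = -4*(3 + 0) + 10 = -4*3 + 10 = -12 + 10 = -2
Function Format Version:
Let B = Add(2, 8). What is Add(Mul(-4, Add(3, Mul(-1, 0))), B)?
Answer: -2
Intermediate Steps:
B = 10
Add(Mul(-4, Add(3, Mul(-1, 0))), B) = Add(Mul(-4, Add(3, Mul(-1, 0))), 10) = Add(Mul(-4, Add(3, 0)), 10) = Add(Mul(-4, 3), 10) = Add(-12, 10) = -2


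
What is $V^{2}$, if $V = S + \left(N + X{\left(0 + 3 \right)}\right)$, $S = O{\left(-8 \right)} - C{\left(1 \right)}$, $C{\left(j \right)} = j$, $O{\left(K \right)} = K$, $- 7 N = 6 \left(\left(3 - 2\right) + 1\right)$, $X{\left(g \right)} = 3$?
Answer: $\frac{2916}{49} \approx 59.51$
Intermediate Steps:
$N = - \frac{12}{7}$ ($N = - \frac{6 \left(\left(3 - 2\right) + 1\right)}{7} = - \frac{6 \left(1 + 1\right)}{7} = - \frac{6 \cdot 2}{7} = \left(- \frac{1}{7}\right) 12 = - \frac{12}{7} \approx -1.7143$)
$S = -9$ ($S = -8 - 1 = -9$)
$V = - \frac{54}{7}$ ($V = -9 + \left(- \frac{12}{7} + 3\right) = -9 + \frac{9}{7} = - \frac{54}{7} \approx -7.7143$)
$V^{2} = \left(- \frac{54}{7}\right)^{2} = \frac{2916}{49}$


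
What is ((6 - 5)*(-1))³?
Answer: -1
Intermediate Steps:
((6 - 5)*(-1))³ = (1*(-1))³ = (-1)³ = -1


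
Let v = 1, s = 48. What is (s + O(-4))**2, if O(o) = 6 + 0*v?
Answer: 2916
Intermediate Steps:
O(o) = 6 (O(o) = 6 + 0*1 = 6 + 0 = 6)
(s + O(-4))**2 = (48 + 6)**2 = 54**2 = 2916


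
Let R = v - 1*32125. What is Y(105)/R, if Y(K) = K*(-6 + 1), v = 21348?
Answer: 525/10777 ≈ 0.048715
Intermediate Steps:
Y(K) = -5*K (Y(K) = K*(-5) = -5*K)
R = -10777 (R = 21348 - 1*32125 = 21348 - 32125 = -10777)
Y(105)/R = -5*105/(-10777) = -525*(-1/10777) = 525/10777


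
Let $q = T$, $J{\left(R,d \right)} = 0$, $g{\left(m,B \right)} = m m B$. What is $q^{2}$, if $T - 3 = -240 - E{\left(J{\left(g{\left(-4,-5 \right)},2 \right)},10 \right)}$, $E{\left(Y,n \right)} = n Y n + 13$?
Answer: $62500$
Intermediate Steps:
$g{\left(m,B \right)} = B m^{2}$ ($g{\left(m,B \right)} = m^{2} B = B m^{2}$)
$E{\left(Y,n \right)} = 13 + Y n^{2}$ ($E{\left(Y,n \right)} = Y n n + 13 = Y n^{2} + 13 = 13 + Y n^{2}$)
$T = -250$ ($T = 3 - 253 = -250$)
$q = -250$
$q^{2} = \left(-250\right)^{2} = 62500$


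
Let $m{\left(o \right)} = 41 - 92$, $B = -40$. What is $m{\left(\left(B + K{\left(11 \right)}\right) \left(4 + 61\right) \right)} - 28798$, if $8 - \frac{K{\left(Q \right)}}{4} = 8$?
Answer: $-28849$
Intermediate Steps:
$K{\left(Q \right)} = 0$ ($K{\left(Q \right)} = 32 - 32 = 0$)
$m{\left(o \right)} = -51$ ($m{\left(o \right)} = 41 - 92 = -51$)
$m{\left(\left(B + K{\left(11 \right)}\right) \left(4 + 61\right) \right)} - 28798 = -51 - 28798 = -28849$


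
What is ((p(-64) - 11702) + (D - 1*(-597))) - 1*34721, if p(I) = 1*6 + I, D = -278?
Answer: -46162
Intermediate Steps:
p(I) = 6 + I
((p(-64) - 11702) + (D - 1*(-597))) - 1*34721 = (((6 - 64) - 11702) + (-278 - 1*(-597))) - 1*34721 = ((-58 - 11702) + (-278 + 597)) - 34721 = (-11760 + 319) - 34721 = -11441 - 34721 = -46162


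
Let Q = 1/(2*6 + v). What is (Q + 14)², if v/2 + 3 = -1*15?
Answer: 112225/576 ≈ 194.83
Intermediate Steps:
v = -36 (v = -6 + 2*(-1*15) = -6 + 2*(-15) = -6 - 30 = -36)
Q = -1/24 (Q = 1/(2*6 - 36) = 1/(12 - 36) = 1/(-24) = -1/24 ≈ -0.041667)
(Q + 14)² = (-1/24 + 14)² = (335/24)² = 112225/576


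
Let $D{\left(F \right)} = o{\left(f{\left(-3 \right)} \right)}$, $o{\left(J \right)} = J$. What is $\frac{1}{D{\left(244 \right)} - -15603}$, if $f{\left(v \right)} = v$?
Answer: $\frac{1}{15600} \approx 6.4103 \cdot 10^{-5}$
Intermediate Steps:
$D{\left(F \right)} = -3$
$\frac{1}{D{\left(244 \right)} - -15603} = \frac{1}{-3 - -15603} = \frac{1}{-3 + 15603} = \frac{1}{15600}$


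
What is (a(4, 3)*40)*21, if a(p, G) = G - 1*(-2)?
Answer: 4200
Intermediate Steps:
a(p, G) = 2 + G (a(p, G) = G + 2 = 2 + G)
(a(4, 3)*40)*21 = ((2 + 3)*40)*21 = (5*40)*21 = 200*21 = 4200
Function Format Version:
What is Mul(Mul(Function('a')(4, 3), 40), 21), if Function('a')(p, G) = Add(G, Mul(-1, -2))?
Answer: 4200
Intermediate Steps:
Function('a')(p, G) = Add(2, G) (Function('a')(p, G) = Add(G, 2) = Add(2, G))
Mul(Mul(Function('a')(4, 3), 40), 21) = Mul(Mul(Add(2, 3), 40), 21) = Mul(Mul(5, 40), 21) = Mul(200, 21) = 4200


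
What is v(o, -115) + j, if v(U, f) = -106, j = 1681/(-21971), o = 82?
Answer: -2330607/21971 ≈ -106.08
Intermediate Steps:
j = -1681/21971 (j = 1681*(-1/21971) = -1681/21971 ≈ -0.076510)
v(o, -115) + j = -106 - 1681/21971 = -2330607/21971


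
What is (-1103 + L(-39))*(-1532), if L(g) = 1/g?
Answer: 65903576/39 ≈ 1.6898e+6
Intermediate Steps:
(-1103 + L(-39))*(-1532) = (-1103 + 1/(-39))*(-1532) = (-1103 - 1/39)*(-1532) = -43018/39*(-1532) = 65903576/39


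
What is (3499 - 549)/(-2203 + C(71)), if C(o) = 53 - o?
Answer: -2950/2221 ≈ -1.3282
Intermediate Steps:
(3499 - 549)/(-2203 + C(71)) = (3499 - 549)/(-2203 + (53 - 1*71)) = 2950/(-2203 + (53 - 71)) = 2950/(-2203 - 18) = 2950/(-2221) = 2950*(-1/2221) = -2950/2221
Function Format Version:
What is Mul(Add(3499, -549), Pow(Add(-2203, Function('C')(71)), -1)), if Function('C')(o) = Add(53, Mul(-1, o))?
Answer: Rational(-2950, 2221) ≈ -1.3282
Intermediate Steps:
Mul(Add(3499, -549), Pow(Add(-2203, Function('C')(71)), -1)) = Mul(Add(3499, -549), Pow(Add(-2203, Add(53, Mul(-1, 71))), -1)) = Mul(2950, Pow(Add(-2203, Add(53, -71)), -1)) = Mul(2950, Pow(Add(-2203, -18), -1)) = Mul(2950, Pow(-2221, -1)) = Mul(2950, Rational(-1, 2221)) = Rational(-2950, 2221)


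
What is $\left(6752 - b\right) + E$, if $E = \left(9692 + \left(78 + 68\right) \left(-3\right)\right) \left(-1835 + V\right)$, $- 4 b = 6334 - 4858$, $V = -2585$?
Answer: $-40895559$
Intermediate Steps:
$b = -369$ ($b = - \frac{6334 - 4858}{4} = \left(- \frac{1}{4}\right) 1476 = -369$)
$E = -40902680$ ($E = \left(9692 + \left(78 + 68\right) \left(-3\right)\right) \left(-1835 - 2585\right) = \left(9692 + 146 \left(-3\right)\right) \left(-4420\right) = \left(9692 - 438\right) \left(-4420\right) = 9254 \left(-4420\right) = -40902680$)
$\left(6752 - b\right) + E = \left(6752 - -369\right) - 40902680 = \left(6752 + 369\right) - 40902680 = 7121 - 40902680 = -40895559$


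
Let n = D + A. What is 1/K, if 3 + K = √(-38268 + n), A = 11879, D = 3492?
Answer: -3/22906 - I*√22897/22906 ≈ -0.00013097 - 0.006606*I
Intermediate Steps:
n = 15371 (n = 3492 + 11879 = 15371)
K = -3 + I*√22897 (K = -3 + √(-38268 + 15371) = -3 + √(-22897) = -3 + I*√22897 ≈ -3.0 + 151.32*I)
1/K = 1/(-3 + I*√22897)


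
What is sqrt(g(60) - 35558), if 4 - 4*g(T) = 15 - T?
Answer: I*sqrt(142183)/2 ≈ 188.54*I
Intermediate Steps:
g(T) = -11/4 + T/4 (g(T) = 1 - (15 - T)/4 = 1 + (-15/4 + T/4) = -11/4 + T/4)
sqrt(g(60) - 35558) = sqrt((-11/4 + (1/4)*60) - 35558) = sqrt((-11/4 + 15) - 35558) = sqrt(49/4 - 35558) = sqrt(-142183/4) = I*sqrt(142183)/2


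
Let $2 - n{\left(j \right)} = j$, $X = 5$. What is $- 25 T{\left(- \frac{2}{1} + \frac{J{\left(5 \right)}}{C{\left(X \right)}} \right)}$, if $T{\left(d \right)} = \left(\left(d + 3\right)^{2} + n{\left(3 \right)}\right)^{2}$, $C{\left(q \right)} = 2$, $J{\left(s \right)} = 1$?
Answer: $- \frac{625}{16} \approx -39.063$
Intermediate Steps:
$n{\left(j \right)} = 2 - j$
$T{\left(d \right)} = \left(-1 + \left(3 + d\right)^{2}\right)^{2}$ ($T{\left(d \right)} = \left(\left(d + 3\right)^{2} + \left(2 - 3\right)\right)^{2} = \left(\left(3 + d\right)^{2} + \left(2 - 3\right)\right)^{2} = \left(\left(3 + d\right)^{2} - 1\right)^{2} = \left(-1 + \left(3 + d\right)^{2}\right)^{2}$)
$- 25 T{\left(- \frac{2}{1} + \frac{J{\left(5 \right)}}{C{\left(X \right)}} \right)} = - 25 \left(-1 + \left(3 + \left(- \frac{2}{1} + 1 \cdot \frac{1}{2}\right)\right)^{2}\right)^{2} = - 25 \left(-1 + \left(3 + \left(\left(-2\right) 1 + 1 \cdot \frac{1}{2}\right)\right)^{2}\right)^{2} = - 25 \left(-1 + \left(3 + \left(-2 + \frac{1}{2}\right)\right)^{2}\right)^{2} = - 25 \left(-1 + \left(3 - \frac{3}{2}\right)^{2}\right)^{2} = - 25 \left(-1 + \left(\frac{3}{2}\right)^{2}\right)^{2} = - 25 \left(-1 + \frac{9}{4}\right)^{2} = - 25 \left(\frac{5}{4}\right)^{2} = \left(-25\right) \frac{25}{16} = - \frac{625}{16}$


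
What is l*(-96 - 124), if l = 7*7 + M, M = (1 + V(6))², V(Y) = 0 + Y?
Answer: -21560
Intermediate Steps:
V(Y) = Y
M = 49 (M = (1 + 6)² = 7² = 49)
l = 98 (l = 7*7 + 49 = 49 + 49 = 98)
l*(-96 - 124) = 98*(-96 - 124) = 98*(-220) = -21560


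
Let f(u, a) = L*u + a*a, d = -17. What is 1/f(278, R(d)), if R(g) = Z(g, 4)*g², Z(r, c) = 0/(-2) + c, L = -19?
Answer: 1/1331054 ≈ 7.5128e-7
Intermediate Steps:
Z(r, c) = c (Z(r, c) = 0*(-½) + c = 0 + c = c)
R(g) = 4*g²
f(u, a) = a² - 19*u (f(u, a) = -19*u + a*a = -19*u + a² = a² - 19*u)
1/f(278, R(d)) = 1/((4*(-17)²)² - 19*278) = 1/((4*289)² - 5282) = 1/(1156² - 5282) = 1/(1336336 - 5282) = 1/1331054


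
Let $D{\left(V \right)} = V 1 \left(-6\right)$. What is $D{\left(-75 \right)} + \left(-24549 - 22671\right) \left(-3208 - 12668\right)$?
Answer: $749665170$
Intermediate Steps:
$D{\left(V \right)} = - 6 V$ ($D{\left(V \right)} = V \left(-6\right) = - 6 V$)
$D{\left(-75 \right)} + \left(-24549 - 22671\right) \left(-3208 - 12668\right) = \left(-6\right) \left(-75\right) + \left(-24549 - 22671\right) \left(-3208 - 12668\right) = 450 - -749664720 = 450 + 749664720 = 749665170$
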